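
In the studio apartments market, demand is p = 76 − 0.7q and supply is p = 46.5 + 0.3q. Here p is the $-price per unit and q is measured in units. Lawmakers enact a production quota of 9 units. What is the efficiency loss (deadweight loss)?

$210.125

Competitive equilibrium: 76 − 0.7q = 46.5 + 0.3q → q* = 29.5, p* = 55.35.
At q = 9: demand price = 76 − 0.7·9 = 69.7; supply price = 46.5 + 0.3·9 = 49.2.
Δq = 29.5 − 9 = 20.5; wedge = 69.7 − 49.2 = 20.5.
Deadweight loss = ½ × 20.5 × 20.5 = $210.125.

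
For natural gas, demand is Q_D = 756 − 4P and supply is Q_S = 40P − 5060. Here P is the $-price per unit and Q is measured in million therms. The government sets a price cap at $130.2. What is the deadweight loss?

$864.07 million

In inverse form: demand P = 189 − 0.25Q, supply P = 126.5 + 0.025Q.
Competitive equilibrium: 189 − 0.25Q = 126.5 + 0.025Q → Q* = 227.2727, P* = 132.1818.
At the ceiling P = 130.2, quantity supplied = (130.2 − 126.5)/0.025 = 148.
Willingness to pay at Q' = 148: 189 − 0.25·148 = 152.
ΔQ = 227.2727 − 148 = 79.2727; wedge = 152 − 130.2 = 21.8.
The triangle = ½ × 79.2727 × 21.8 = $864.07 million.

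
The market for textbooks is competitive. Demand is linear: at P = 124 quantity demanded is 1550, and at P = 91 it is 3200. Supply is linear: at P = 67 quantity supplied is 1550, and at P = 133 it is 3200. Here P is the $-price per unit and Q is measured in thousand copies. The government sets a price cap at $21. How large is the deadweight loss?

$132300 thousand

Demand slope = (91 − 124)/(3200 − 1550) = −0.02, so P = 155 − 0.02Q.
Supply slope = (133 − 67)/(3200 − 1550) = 0.04, so P = 5 + 0.04Q.
Competitive equilibrium: 155 − 0.02Q = 5 + 0.04Q → Q* = 2500, P* = 105.
At the ceiling P = 21, quantity supplied = (21 − 5)/0.04 = 400.
Willingness to pay at Q' = 400: 155 − 0.02·400 = 147.
ΔQ = 2500 − 400 = 2100; wedge = 147 − 21 = 126.
DWL = ½ × 2100 × 126 = $132300 thousand.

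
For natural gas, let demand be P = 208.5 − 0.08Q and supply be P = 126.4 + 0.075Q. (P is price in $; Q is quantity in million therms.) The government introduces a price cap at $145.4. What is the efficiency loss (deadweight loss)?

$5918.37 million

Competitive equilibrium: 208.5 − 0.08Q = 126.4 + 0.075Q → Q* = 529.67742, P* = 166.12581.
At the ceiling P = 145.4, quantity supplied = (145.4 − 126.4)/0.075 = 253.33333.
Willingness to pay at Q' = 253.33333: 208.5 − 0.08·253.33333 = 188.23333.
ΔQ = 529.67742 − 253.33333 = 276.34409; wedge = 188.23333 − 145.4 = 42.83333.
The triangle = ½ × 276.34409 × 42.83333 = $5918.37 million.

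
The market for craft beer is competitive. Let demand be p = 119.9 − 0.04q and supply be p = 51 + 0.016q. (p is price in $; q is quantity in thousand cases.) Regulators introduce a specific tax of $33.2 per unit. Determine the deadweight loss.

$9841.43 thousand

Competitive equilibrium: 119.9 − 0.04q = 51 + 0.016q → q* = 1230.3571, p* = 70.6857.
With the tax, the buyer price exceeds the seller price by 33.2: (119.9 − 0.04q) − (51 + 0.016q) = 33.2 → q' = 637.5.
Δq = 1230.3571 − 637.5 = 592.8571; the wedge equals the tax, 33.2.
The triangle = ½ × 592.8571 × 33.2 = $9841.43 thousand.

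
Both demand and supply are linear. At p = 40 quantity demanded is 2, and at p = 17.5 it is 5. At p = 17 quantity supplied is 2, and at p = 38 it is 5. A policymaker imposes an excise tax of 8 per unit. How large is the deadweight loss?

Demand slope = (17.5 − 40)/(5 − 2) = −7.5, so p = 55 − 7.5q.
Supply slope = (38 − 17)/(5 − 2) = 7, so p = 3 + 7q.
Competitive equilibrium: 55 − 7.5q = 3 + 7q → q* = 3.5862, p* = 28.1034.
With the tax, the buyer price exceeds the seller price by 8: (55 − 7.5q) − (3 + 7q) = 8 → q' = 3.0345.
Δq = 3.5862 − 3.0345 = 0.5517; the wedge equals the tax, 8.
DWL = ½ × 0.5517 × 8 = 2.21.

2.21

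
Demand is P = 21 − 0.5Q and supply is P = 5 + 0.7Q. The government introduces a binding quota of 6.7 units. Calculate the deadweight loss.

Competitive equilibrium: 21 − 0.5Q = 5 + 0.7Q → Q* = 13.3333, P* = 14.3333.
At Q = 6.7: demand price = 21 − 0.5·6.7 = 17.65; supply price = 5 + 0.7·6.7 = 9.69.
ΔQ = 13.3333 − 6.7 = 6.6333; wedge = 17.65 − 9.69 = 7.96.
DWL = ½ × 6.6333 × 7.96 = 26.40.

26.40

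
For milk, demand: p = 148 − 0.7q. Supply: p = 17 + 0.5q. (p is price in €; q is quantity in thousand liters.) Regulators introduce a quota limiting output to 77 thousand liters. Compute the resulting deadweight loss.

Competitive equilibrium: 148 − 0.7q = 17 + 0.5q → q* = 109.1667, p* = 71.5833.
At q = 77: demand price = 148 − 0.7·77 = 94.1; supply price = 17 + 0.5·77 = 55.5.
Δq = 109.1667 − 77 = 32.1667; wedge = 94.1 − 55.5 = 38.6.
The triangle = ½ × 32.1667 × 38.6 = €620.82 thousand.

€620.82 thousand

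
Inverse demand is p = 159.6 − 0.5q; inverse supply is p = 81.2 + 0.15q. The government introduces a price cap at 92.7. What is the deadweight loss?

627.73

Competitive equilibrium: 159.6 − 0.5q = 81.2 + 0.15q → q* = 120.6154, p* = 99.2923.
At the ceiling p = 92.7, quantity supplied = (92.7 − 81.2)/0.15 = 76.6667.
Willingness to pay at q' = 76.6667: 159.6 − 0.5·76.6667 = 121.2667.
Δq = 120.6154 − 76.6667 = 43.9487; wedge = 121.2667 − 92.7 = 28.5667.
The triangle = ½ × 43.9487 × 28.5667 = 627.73.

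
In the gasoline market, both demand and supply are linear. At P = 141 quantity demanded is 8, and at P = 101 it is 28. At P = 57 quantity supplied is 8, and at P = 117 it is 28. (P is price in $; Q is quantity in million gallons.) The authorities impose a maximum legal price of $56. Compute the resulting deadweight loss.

Demand slope = (101 − 141)/(28 − 8) = −2, so P = 157 − 2Q.
Supply slope = (117 − 57)/(28 − 8) = 3, so P = 33 + 3Q.
Competitive equilibrium: 157 − 2Q = 33 + 3Q → Q* = 24.8, P* = 107.4.
At the ceiling P = 56, quantity supplied = (56 − 33)/3 = 7.6667.
Willingness to pay at Q' = 7.6667: 157 − 2·7.6667 = 141.6666.
ΔQ = 24.8 − 7.6667 = 17.1333; wedge = 141.6666 − 56 = 85.6666.
The triangle = ½ × 17.1333 × 85.6666 = $733.88 million.

$733.88 million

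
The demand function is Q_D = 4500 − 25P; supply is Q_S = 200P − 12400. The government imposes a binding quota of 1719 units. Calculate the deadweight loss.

18355.73

In inverse form: demand P = 180 − 0.04Q, supply P = 62 + 0.005Q.
Competitive equilibrium: 180 − 0.04Q = 62 + 0.005Q → Q* = 2622.2222, P* = 75.1111.
At Q = 1719: demand price = 180 − 0.04·1719 = 111.24; supply price = 62 + 0.005·1719 = 70.595.
ΔQ = 2622.2222 − 1719 = 903.2222; wedge = 111.24 − 70.595 = 40.645.
DWL = ½ × 903.2222 × 40.645 = 18355.73.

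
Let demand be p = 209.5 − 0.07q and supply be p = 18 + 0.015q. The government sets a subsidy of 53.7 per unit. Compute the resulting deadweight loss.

Competitive equilibrium: 209.5 − 0.07q = 18 + 0.015q → q* = 2252.9412, p* = 51.7941.
The subsidy lowers effective supply by 53.7: p = 0.015q − 35.7.
New quantity: 209.5 − 0.07q = 0.015q − 35.7 → q' = 2884.7059.
Overproduction Δq = 2884.7059 − 2252.9412 = 631.7647; wedge = subsidy = 53.7.
The triangle = ½ × 631.7647 × 53.7 = 16962.88.

16962.88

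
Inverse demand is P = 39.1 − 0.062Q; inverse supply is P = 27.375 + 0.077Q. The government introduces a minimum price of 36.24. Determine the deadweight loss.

Competitive equilibrium: 39.1 − 0.062Q = 27.375 + 0.077Q → Q* = 84.3525, P* = 33.8701.
At the floor P = 36.24, quantity demanded = (39.1 − 36.24)/0.062 = 46.129.
Sellers' marginal cost at Q' = 46.129: 27.375 + 0.077·46.129 = 30.9269.
ΔQ = 84.3525 − 46.129 = 38.2235; wedge = 36.24 − 30.9269 = 5.3131.
Welfare loss = ½ × 38.2235 × 5.3131 = 101.54.

101.54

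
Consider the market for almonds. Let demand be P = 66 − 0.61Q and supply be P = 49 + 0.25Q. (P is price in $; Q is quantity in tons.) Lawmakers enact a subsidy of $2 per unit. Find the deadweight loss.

Competitive equilibrium: 66 − 0.61Q = 49 + 0.25Q → Q* = 19.7674, P* = 53.9419.
The subsidy lowers effective supply by 2: P = 47 + 0.25Q.
New quantity: 66 − 0.61Q = 47 + 0.25Q → Q' = 22.093.
Overproduction ΔQ = 22.093 − 19.7674 = 2.3256; wedge = subsidy = 2.
Welfare loss = ½ × 2.3256 × 2 = $2.33.

$2.33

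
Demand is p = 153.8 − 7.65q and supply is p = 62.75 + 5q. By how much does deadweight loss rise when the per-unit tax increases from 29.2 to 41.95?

35.86

Competitive equilibrium: 153.8 − 7.65q = 62.75 + 5q → q* = 7.1976, p* = 98.7381.
For a per-unit tax t: Δq = t/12.65, so DWL = ½·t·(t/12.65) = t²/25.3.
At t = 29.2: DWL = 33.701. At t = 41.95: DWL = 69.557.
Increase = 69.557 − 33.701 = 35.86.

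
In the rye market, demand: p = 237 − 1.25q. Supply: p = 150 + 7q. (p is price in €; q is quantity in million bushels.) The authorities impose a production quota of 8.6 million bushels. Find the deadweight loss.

€15.61 million

Competitive equilibrium: 237 − 1.25q = 150 + 7q → q* = 10.5455, p* = 223.8182.
At q = 8.6: demand price = 237 − 1.25·8.6 = 226.25; supply price = 150 + 7·8.6 = 210.2.
Δq = 10.5455 − 8.6 = 1.9455; wedge = 226.25 − 210.2 = 16.05.
Deadweight loss = ½ × 1.9455 × 16.05 = €15.61 million.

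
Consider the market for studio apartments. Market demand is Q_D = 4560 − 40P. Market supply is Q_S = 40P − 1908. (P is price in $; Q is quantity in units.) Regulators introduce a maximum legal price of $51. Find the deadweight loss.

$35640.90

In inverse form: demand P = 114 − 0.025Q, supply P = 47.7 + 0.025Q.
Competitive equilibrium: 114 − 0.025Q = 47.7 + 0.025Q → Q* = 1326, P* = 80.85.
At the ceiling P = 51, quantity supplied = (51 − 47.7)/0.025 = 132.
Willingness to pay at Q' = 132: 114 − 0.025·132 = 110.7.
ΔQ = 1326 − 132 = 1194; wedge = 110.7 − 51 = 59.7.
The triangle = ½ × 1194 × 59.7 = $35640.90.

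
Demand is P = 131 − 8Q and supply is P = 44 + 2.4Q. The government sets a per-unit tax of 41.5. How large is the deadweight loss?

Competitive equilibrium: 131 − 8Q = 44 + 2.4Q → Q* = 8.3654, P* = 64.0769.
With the tax, the buyer price exceeds the seller price by 41.5: (131 − 8Q) − (44 + 2.4Q) = 41.5 → Q' = 4.375.
ΔQ = 8.3654 − 4.375 = 3.9904; the wedge equals the tax, 41.5.
Deadweight loss = ½ × 3.9904 × 41.5 = 82.80.

82.80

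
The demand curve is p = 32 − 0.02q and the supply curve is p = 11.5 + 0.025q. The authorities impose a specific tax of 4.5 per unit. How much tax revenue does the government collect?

Competitive equilibrium: 32 − 0.02q = 11.5 + 0.025q → q* = 455.5556, p* = 22.8889.
With the tax, the buyer price exceeds the seller price by 4.5: (32 − 0.02q) − (11.5 + 0.025q) = 4.5 → q' = 355.5556.
Tax revenue = 4.5 × 355.5556 = 1600.

1600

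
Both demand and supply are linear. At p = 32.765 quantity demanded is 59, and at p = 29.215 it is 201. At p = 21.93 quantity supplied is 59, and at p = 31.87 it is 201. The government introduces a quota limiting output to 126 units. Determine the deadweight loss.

105.16

Demand slope = (29.215 − 32.765)/(201 − 59) = −0.025, so p = 34.24 − 0.025q.
Supply slope = (31.87 − 21.93)/(201 − 59) = 0.07, so p = 17.8 + 0.07q.
Competitive equilibrium: 34.24 − 0.025q = 17.8 + 0.07q → q* = 173.0526, p* = 29.9137.
At q = 126: demand price = 34.24 − 0.025·126 = 31.09; supply price = 17.8 + 0.07·126 = 26.62.
Δq = 173.0526 − 126 = 47.0526; wedge = 31.09 − 26.62 = 4.47.
The triangle = ½ × 47.0526 × 4.47 = 105.16.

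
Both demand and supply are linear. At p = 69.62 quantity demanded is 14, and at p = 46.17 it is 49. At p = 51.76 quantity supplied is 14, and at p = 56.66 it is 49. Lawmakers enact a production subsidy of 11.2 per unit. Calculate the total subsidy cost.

Demand slope = (46.17 − 69.62)/(49 − 14) = −0.67, so p = 79 − 0.67q.
Supply slope = (56.66 − 51.76)/(49 − 14) = 0.14, so p = 49.8 + 0.14q.
Competitive equilibrium: 79 − 0.67q = 49.8 + 0.14q → q* = 36.0494, p* = 54.8469.
The subsidy lowers effective supply by 11.2: p = 38.6 + 0.14q.
New quantity: 79 − 0.67q = 38.6 + 0.14q → q' = 49.8765.
Total subsidy cost = 11.2 × 49.8765 = 558.62.

558.62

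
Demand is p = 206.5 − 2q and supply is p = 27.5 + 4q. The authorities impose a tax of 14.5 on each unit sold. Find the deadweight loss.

Competitive equilibrium: 206.5 − 2q = 27.5 + 4q → q* = 29.8333, p* = 146.8333.
With the tax, the buyer price exceeds the seller price by 14.5: (206.5 − 2q) − (27.5 + 4q) = 14.5 → q' = 27.4167.
Δq = 29.8333 − 27.4167 = 2.4166; the wedge equals the tax, 14.5.
DWL = ½ × 2.4166 × 14.5 = 17.52.

17.52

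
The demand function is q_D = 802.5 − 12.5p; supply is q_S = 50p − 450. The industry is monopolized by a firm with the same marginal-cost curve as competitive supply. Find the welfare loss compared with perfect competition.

3009.42

In inverse form: demand p = 64.2 − 0.08q, supply p = 9 + 0.02q.
Competitive equilibrium: 64.2 − 0.08q = 9 + 0.02q → q* = 552, p* = 20.04.
Marginal revenue: MR = 64.2 − 0.16q. Set MR = MC: 64.2 − 0.16q = 9 + 0.02q → q_m = 306.66667.
Price p_m = 64.2 − 0.08·306.66667 = 39.66667; MC(q_m) = 9 + 0.02·306.66667 = 15.13333.
Competitive q* = 552, so Δq = 245.33333; wedge = 39.66667 − 15.13333 = 24.53334.
The triangle = ½ × 245.33333 × 24.53334 = 3009.42.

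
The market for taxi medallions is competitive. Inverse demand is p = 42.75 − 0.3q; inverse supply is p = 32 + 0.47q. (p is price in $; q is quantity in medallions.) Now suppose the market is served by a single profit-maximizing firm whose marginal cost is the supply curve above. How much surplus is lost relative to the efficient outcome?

Competitive equilibrium: 42.75 − 0.3q = 32 + 0.47q → q* = 13.961, p* = 38.5617.
Marginal revenue: MR = 42.75 − 0.6q. Set MR = MC: 42.75 − 0.6q = 32 + 0.47q → q_m = 10.0467.
Price p_m = 42.75 − 0.3·10.0467 = 39.736; MC(q_m) = 32 + 0.47·10.0467 = 36.7219.
Competitive q* = 13.961, so Δq = 3.9143; wedge = 39.736 − 36.7219 = 3.0141.
The triangle = ½ × 3.9143 × 3.0141 = $5.90.

$5.90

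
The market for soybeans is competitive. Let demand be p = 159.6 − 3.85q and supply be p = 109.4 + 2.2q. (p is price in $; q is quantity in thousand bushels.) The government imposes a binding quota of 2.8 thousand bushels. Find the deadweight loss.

$91.42 thousand

Competitive equilibrium: 159.6 − 3.85q = 109.4 + 2.2q → q* = 8.2975, p* = 127.6545.
At q = 2.8: demand price = 159.6 − 3.85·2.8 = 148.82; supply price = 109.4 + 2.2·2.8 = 115.56.
Δq = 8.2975 − 2.8 = 5.4975; wedge = 148.82 − 115.56 = 33.26.
DWL = ½ × 5.4975 × 33.26 = $91.42 thousand.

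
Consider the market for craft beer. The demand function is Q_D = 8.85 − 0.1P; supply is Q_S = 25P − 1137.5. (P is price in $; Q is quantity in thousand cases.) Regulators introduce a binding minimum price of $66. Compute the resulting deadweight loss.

In inverse form: demand P = 88.5 − 10Q, supply P = 45.5 + 0.04Q.
Competitive equilibrium: 88.5 − 10Q = 45.5 + 0.04Q → Q* = 4.2829, P* = 45.6713.
At the floor P = 66, quantity demanded = (88.5 − 66)/10 = 2.25.
Sellers' marginal cost at Q' = 2.25: 45.5 + 0.04·2.25 = 45.59.
ΔQ = 4.2829 − 2.25 = 2.0329; wedge = 66 − 45.59 = 20.41.
DWL = ½ × 2.0329 × 20.41 = $20.75 thousand.

$20.75 thousand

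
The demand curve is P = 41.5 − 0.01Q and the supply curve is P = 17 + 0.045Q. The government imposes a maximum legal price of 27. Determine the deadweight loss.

Competitive equilibrium: 41.5 − 0.01Q = 17 + 0.045Q → Q* = 445.4545, P* = 37.0455.
At the ceiling P = 27, quantity supplied = (27 − 17)/0.045 = 222.2222.
Willingness to pay at Q' = 222.2222: 41.5 − 0.01·222.2222 = 39.2778.
ΔQ = 445.4545 − 222.2222 = 223.2323; wedge = 39.2778 − 27 = 12.2778.
The triangle = ½ × 223.2323 × 12.2778 = 1370.40.

1370.40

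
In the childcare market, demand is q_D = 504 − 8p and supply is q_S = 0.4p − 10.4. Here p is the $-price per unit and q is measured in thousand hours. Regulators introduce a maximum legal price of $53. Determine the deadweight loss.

In inverse form: demand p = 63 − 0.125q, supply p = 26 + 2.5q.
Competitive equilibrium: 63 − 0.125q = 26 + 2.5q → q* = 14.0952, p* = 61.2381.
At the ceiling p = 53, quantity supplied = (53 − 26)/2.5 = 10.8.
Willingness to pay at q' = 10.8: 63 − 0.125·10.8 = 61.65.
Δq = 14.0952 − 10.8 = 3.2952; wedge = 61.65 − 53 = 8.65.
Welfare loss = ½ × 3.2952 × 8.65 = $14.25 thousand.

$14.25 thousand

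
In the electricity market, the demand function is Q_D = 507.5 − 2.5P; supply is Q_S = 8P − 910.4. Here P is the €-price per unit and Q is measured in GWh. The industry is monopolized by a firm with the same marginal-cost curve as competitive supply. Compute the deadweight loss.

€1417.02

In inverse form: demand P = 203 − 0.4Q, supply P = 113.8 + 0.125Q.
Competitive equilibrium: 203 − 0.4Q = 113.8 + 0.125Q → Q* = 169.9048, P* = 135.0381.
Marginal revenue: MR = 203 − 0.8Q. Set MR = MC: 203 − 0.8Q = 113.8 + 0.125Q → Q_m = 96.4324.
Price P_m = 203 − 0.4·96.4324 = 164.427; MC(Q_m) = 113.8 + 0.125·96.4324 = 125.8541.
Competitive Q* = 169.9048, so ΔQ = 73.4724; wedge = 164.427 − 125.8541 = 38.5729.
DWL = ½ × 73.4724 × 38.5729 = €1417.02.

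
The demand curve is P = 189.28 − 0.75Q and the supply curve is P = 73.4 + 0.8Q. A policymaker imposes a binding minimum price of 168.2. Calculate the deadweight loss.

Competitive equilibrium: 189.28 − 0.75Q = 73.4 + 0.8Q → Q* = 74.76129, P* = 133.20903.
At the floor P = 168.2, quantity demanded = (189.28 − 168.2)/0.75 = 28.10667.
Sellers' marginal cost at Q' = 28.10667: 73.4 + 0.8·28.10667 = 95.88534.
ΔQ = 74.76129 − 28.10667 = 46.65462; wedge = 168.2 − 95.88534 = 72.31466.
DWL = ½ × 46.65462 × 72.31466 = 1686.91.

1686.91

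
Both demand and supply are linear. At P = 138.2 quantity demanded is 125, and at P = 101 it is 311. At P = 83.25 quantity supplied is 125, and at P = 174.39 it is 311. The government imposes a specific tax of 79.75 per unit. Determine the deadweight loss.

4608.74

Demand slope = (101 − 138.2)/(311 − 125) = −0.2, so P = 163.2 − 0.2Q.
Supply slope = (174.39 − 83.25)/(311 − 125) = 0.49, so P = 22 + 0.49Q.
Competitive equilibrium: 163.2 − 0.2Q = 22 + 0.49Q → Q* = 204.6377, P* = 122.2725.
With the tax, the buyer price exceeds the seller price by 79.75: (163.2 − 0.2Q) − (22 + 0.49Q) = 79.75 → Q' = 89.058.
ΔQ = 204.6377 − 89.058 = 115.5797; the wedge equals the tax, 79.75.
DWL = ½ × 115.5797 × 79.75 = 4608.74.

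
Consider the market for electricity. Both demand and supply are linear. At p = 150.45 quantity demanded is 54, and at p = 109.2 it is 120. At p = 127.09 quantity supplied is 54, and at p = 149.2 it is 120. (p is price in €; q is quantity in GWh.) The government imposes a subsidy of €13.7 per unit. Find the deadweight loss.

€97.76

Demand slope = (109.2 − 150.45)/(120 − 54) = −0.625, so p = 184.2 − 0.625q.
Supply slope = (149.2 − 127.09)/(120 − 54) = 0.335, so p = 109 + 0.335q.
Competitive equilibrium: 184.2 − 0.625q = 109 + 0.335q → q* = 78.3333, p* = 135.2417.
The subsidy lowers effective supply by 13.7: p = 95.3 + 0.335q.
New quantity: 184.2 − 0.625q = 95.3 + 0.335q → q' = 92.6042.
Overproduction Δq = 92.6042 − 78.3333 = 14.2709; wedge = subsidy = 13.7.
Welfare loss = ½ × 14.2709 × 13.7 = €97.76.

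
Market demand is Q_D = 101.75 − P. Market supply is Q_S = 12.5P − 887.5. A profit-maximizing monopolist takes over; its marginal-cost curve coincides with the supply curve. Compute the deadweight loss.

101.18

In inverse form: demand P = 101.75 − Q, supply P = 71 + 0.08Q.
Competitive equilibrium: 101.75 − Q = 71 + 0.08Q → Q* = 28.4722, P* = 73.2778.
Marginal revenue: MR = 101.75 − 2Q. Set MR = MC: 101.75 − 2Q = 71 + 0.08Q → Q_m = 14.7837.
Price P_m = 101.75 − 1·14.7837 = 86.9663; MC(Q_m) = 71 + 0.08·14.7837 = 72.1827.
Competitive Q* = 28.4722, so ΔQ = 13.6885; wedge = 86.9663 − 72.1827 = 14.7836.
Deadweight loss = ½ × 13.6885 × 14.7836 = 101.18.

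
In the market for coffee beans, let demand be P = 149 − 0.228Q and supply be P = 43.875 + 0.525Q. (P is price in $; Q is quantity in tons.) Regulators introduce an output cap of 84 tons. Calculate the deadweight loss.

Competitive equilibrium: 149 − 0.228Q = 43.875 + 0.525Q → Q* = 139.6082, P* = 117.1693.
At Q = 84: demand price = 149 − 0.228·84 = 129.848; supply price = 43.875 + 0.525·84 = 87.975.
ΔQ = 139.6082 − 84 = 55.6082; wedge = 129.848 − 87.975 = 41.873.
The triangle = ½ × 55.6082 × 41.873 = $1164.24.

$1164.24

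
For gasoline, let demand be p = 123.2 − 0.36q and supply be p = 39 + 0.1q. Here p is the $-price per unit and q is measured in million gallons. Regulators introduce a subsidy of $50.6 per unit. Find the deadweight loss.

$2783 million

Competitive equilibrium: 123.2 − 0.36q = 39 + 0.1q → q* = 183.0435, p* = 57.3043.
The subsidy lowers effective supply by 50.6: p = 0.1q − 11.6.
New quantity: 123.2 − 0.36q = 0.1q − 11.6 → q' = 293.0435.
Overproduction Δq = 293.0435 − 183.0435 = 110; wedge = subsidy = 50.6.
Welfare loss = ½ × 110 × 50.6 = $2783 million.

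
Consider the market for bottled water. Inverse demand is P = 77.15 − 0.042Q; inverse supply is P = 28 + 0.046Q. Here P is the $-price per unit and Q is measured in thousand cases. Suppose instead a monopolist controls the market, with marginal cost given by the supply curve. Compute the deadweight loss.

$1432.67 thousand

Competitive equilibrium: 77.15 − 0.042Q = 28 + 0.046Q → Q* = 558.52273, P* = 53.69205.
Marginal revenue: MR = 77.15 − 0.084Q. Set MR = MC: 77.15 − 0.084Q = 28 + 0.046Q → Q_m = 378.07692.
Price P_m = 77.15 − 0.042·378.07692 = 61.27077; MC(Q_m) = 28 + 0.046·378.07692 = 45.39154.
Competitive Q* = 558.52273, so ΔQ = 180.44581; wedge = 61.27077 − 45.39154 = 15.87923.
DWL = ½ × 180.44581 × 15.87923 = $1432.67 thousand.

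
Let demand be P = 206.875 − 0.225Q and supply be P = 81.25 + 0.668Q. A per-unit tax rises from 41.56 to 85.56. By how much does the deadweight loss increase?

Competitive equilibrium: 206.875 − 0.225Q = 81.25 + 0.668Q → Q* = 140.6775, P* = 175.2226.
For a per-unit tax t: ΔQ = t/0.893, so DWL = ½·t·(t/0.893) = t²/1.786.
At t = 41.56: DWL = 967.096. At t = 85.56: DWL = 4098.832.
Increase = 4098.832 − 967.096 = 3131.74.

3131.74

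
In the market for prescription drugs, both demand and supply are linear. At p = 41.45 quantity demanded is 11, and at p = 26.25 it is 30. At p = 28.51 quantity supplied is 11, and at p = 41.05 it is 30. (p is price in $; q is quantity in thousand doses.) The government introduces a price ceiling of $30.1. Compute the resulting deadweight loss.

$30.41 thousand

Demand slope = (26.25 − 41.45)/(30 − 11) = −0.8, so p = 50.25 − 0.8q.
Supply slope = (41.05 − 28.51)/(30 − 11) = 0.66, so p = 21.25 + 0.66q.
Competitive equilibrium: 50.25 − 0.8q = 21.25 + 0.66q → q* = 19.863, p* = 34.3596.
At the ceiling p = 30.1, quantity supplied = (30.1 − 21.25)/0.66 = 13.4091.
Willingness to pay at q' = 13.4091: 50.25 − 0.8·13.4091 = 39.5227.
Δq = 19.863 − 13.4091 = 6.4539; wedge = 39.5227 − 30.1 = 9.4227.
DWL = ½ × 6.4539 × 9.4227 = $30.41 thousand.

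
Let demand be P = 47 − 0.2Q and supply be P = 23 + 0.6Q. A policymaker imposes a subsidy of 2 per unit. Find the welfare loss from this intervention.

2.50

Competitive equilibrium: 47 − 0.2Q = 23 + 0.6Q → Q* = 30, P* = 41.
The subsidy lowers effective supply by 2: P = 21 + 0.6Q.
New quantity: 47 − 0.2Q = 21 + 0.6Q → Q' = 32.5.
Overproduction ΔQ = 32.5 − 30 = 2.5; wedge = subsidy = 2.
DWL = ½ × 2.5 × 2 = 2.50.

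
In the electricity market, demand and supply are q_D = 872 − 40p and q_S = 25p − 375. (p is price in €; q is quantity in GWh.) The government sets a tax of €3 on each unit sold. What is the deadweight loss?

In inverse form: demand p = 21.8 − 0.025q, supply p = 15 + 0.04q.
Competitive equilibrium: 21.8 − 0.025q = 15 + 0.04q → q* = 104.6154, p* = 19.1846.
With the tax, the buyer price exceeds the seller price by 3: (21.8 − 0.025q) − (15 + 0.04q) = 3 → q' = 58.4615.
Δq = 104.6154 − 58.4615 = 46.1539; the wedge equals the tax, 3.
DWL = ½ × 46.1539 × 3 = €69.23.

€69.23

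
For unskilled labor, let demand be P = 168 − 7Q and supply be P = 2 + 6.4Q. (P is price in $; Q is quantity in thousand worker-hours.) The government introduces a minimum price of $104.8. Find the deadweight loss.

Competitive equilibrium: 168 − 7Q = 2 + 6.4Q → Q* = 12.3881, P* = 81.2836.
At the floor P = 104.8, quantity demanded = (168 − 104.8)/7 = 9.0286.
Sellers' marginal cost at Q' = 9.0286: 2 + 6.4·9.0286 = 59.783.
ΔQ = 12.3881 − 9.0286 = 3.3595; wedge = 104.8 − 59.783 = 45.017.
DWL = ½ × 3.3595 × 45.017 = $75.62 thousand.

$75.62 thousand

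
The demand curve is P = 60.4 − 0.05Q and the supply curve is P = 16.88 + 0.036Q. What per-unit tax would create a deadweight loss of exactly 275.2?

6.88

Competitive equilibrium: 60.4 − 0.05Q = 16.88 + 0.036Q → Q* = 506.0465, P* = 35.0977.
A tax t gives ΔQ = t/0.086 and wedge t, so DWL = t²/0.172.
t²/0.172 = 275.2 → t² = 47.3344 → t = 6.88.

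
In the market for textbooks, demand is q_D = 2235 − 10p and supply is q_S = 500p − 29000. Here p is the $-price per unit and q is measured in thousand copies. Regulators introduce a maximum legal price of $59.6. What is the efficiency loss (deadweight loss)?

In inverse form: demand p = 223.5 − 0.1q, supply p = 58 + 0.002q.
Competitive equilibrium: 223.5 − 0.1q = 58 + 0.002q → q* = 1622.549, p* = 61.2451.
At the ceiling p = 59.6, quantity supplied = (59.6 − 58)/0.002 = 800.
Willingness to pay at q' = 800: 223.5 − 0.1·800 = 143.5.
Δq = 1622.549 − 800 = 822.549; wedge = 143.5 − 59.6 = 83.9.
Welfare loss = ½ × 822.549 × 83.9 = $34505.93 thousand.

$34505.93 thousand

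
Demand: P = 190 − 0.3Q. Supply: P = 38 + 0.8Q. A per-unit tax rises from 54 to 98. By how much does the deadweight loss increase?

Competitive equilibrium: 190 − 0.3Q = 38 + 0.8Q → Q* = 138.1818, P* = 148.5455.
For a per-unit tax t: ΔQ = t/1.1, so DWL = ½·t·(t/1.1) = t²/2.2.
At t = 54: DWL = 1325.455. At t = 98: DWL = 4365.455.
Increase = 4365.455 − 1325.455 = 3040.

3040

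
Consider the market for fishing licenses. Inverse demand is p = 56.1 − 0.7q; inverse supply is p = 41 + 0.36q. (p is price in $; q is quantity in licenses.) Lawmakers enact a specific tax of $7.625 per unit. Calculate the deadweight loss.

Competitive equilibrium: 56.1 − 0.7q = 41 + 0.36q → q* = 14.2453, p* = 46.1283.
With the tax, the buyer price exceeds the seller price by 7.625: (56.1 − 0.7q) − (41 + 0.36q) = 7.625 → q' = 7.0519.
Δq = 14.2453 − 7.0519 = 7.1934; the wedge equals the tax, 7.625.
DWL = ½ × 7.1934 × 7.625 = $27.42.

$27.42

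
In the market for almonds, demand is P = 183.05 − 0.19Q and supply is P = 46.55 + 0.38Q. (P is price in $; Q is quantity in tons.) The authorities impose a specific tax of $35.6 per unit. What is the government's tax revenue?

$6301.82

Competitive equilibrium: 183.05 − 0.19Q = 46.55 + 0.38Q → Q* = 239.4737, P* = 137.55.
With the tax, the buyer price exceeds the seller price by 35.6: (183.05 − 0.19Q) − (46.55 + 0.38Q) = 35.6 → Q' = 177.0175.
Tax revenue = 35.6 × 177.0175 = $6301.82.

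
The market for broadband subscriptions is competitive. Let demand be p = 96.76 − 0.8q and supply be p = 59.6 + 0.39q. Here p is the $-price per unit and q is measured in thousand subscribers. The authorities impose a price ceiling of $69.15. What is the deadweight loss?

$27.03 thousand

Competitive equilibrium: 96.76 − 0.8q = 59.6 + 0.39q → q* = 31.2269, p* = 71.7785.
At the ceiling p = 69.15, quantity supplied = (69.15 − 59.6)/0.39 = 24.4872.
Willingness to pay at q' = 24.4872: 96.76 − 0.8·24.4872 = 77.1702.
Δq = 31.2269 − 24.4872 = 6.7397; wedge = 77.1702 − 69.15 = 8.0202.
Deadweight loss = ½ × 6.7397 × 8.0202 = $27.03 thousand.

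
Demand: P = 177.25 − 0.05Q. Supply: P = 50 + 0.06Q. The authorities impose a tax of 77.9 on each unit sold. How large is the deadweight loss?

27583.68

Competitive equilibrium: 177.25 − 0.05Q = 50 + 0.06Q → Q* = 1156.8182, P* = 119.4091.
With the tax, the buyer price exceeds the seller price by 77.9: (177.25 − 0.05Q) − (50 + 0.06Q) = 77.9 → Q' = 448.6364.
ΔQ = 1156.8182 − 448.6364 = 708.1818; the wedge equals the tax, 77.9.
Welfare loss = ½ × 708.1818 × 77.9 = 27583.68.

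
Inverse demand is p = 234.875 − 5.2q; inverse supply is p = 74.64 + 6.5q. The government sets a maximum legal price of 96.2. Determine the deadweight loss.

630.11

Competitive equilibrium: 234.875 − 5.2q = 74.64 + 6.5q → q* = 13.6953, p* = 163.6594.
At the ceiling p = 96.2, quantity supplied = (96.2 − 74.64)/6.5 = 3.3169.
Willingness to pay at q' = 3.3169: 234.875 − 5.2·3.3169 = 217.6271.
Δq = 13.6953 − 3.3169 = 10.3784; wedge = 217.6271 − 96.2 = 121.4271.
Welfare loss = ½ × 10.3784 × 121.4271 = 630.11.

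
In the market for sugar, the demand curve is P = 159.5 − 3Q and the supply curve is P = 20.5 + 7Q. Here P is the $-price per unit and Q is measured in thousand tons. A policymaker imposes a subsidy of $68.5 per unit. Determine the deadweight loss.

$234.61 thousand

Competitive equilibrium: 159.5 − 3Q = 20.5 + 7Q → Q* = 13.9, P* = 117.8.
The subsidy lowers effective supply by 68.5: P = 7Q − 48.
New quantity: 159.5 − 3Q = 7Q − 48 → Q' = 20.75.
Overproduction ΔQ = 20.75 − 13.9 = 6.85; wedge = subsidy = 68.5.
DWL = ½ × 6.85 × 68.5 = $234.61 thousand.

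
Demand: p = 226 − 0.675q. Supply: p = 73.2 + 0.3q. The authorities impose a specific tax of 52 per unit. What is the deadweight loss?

1386.67

Competitive equilibrium: 226 − 0.675q = 73.2 + 0.3q → q* = 156.7179, p* = 120.2154.
With the tax, the buyer price exceeds the seller price by 52: (226 − 0.675q) − (73.2 + 0.3q) = 52 → q' = 103.3846.
Δq = 156.7179 − 103.3846 = 53.3333; the wedge equals the tax, 52.
Welfare loss = ½ × 53.3333 × 52 = 1386.67.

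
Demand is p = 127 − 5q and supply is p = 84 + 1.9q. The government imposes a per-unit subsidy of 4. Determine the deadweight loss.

1.16

Competitive equilibrium: 127 − 5q = 84 + 1.9q → q* = 6.2319, p* = 95.8406.
The subsidy lowers effective supply by 4: p = 80 + 1.9q.
New quantity: 127 − 5q = 80 + 1.9q → q' = 6.8116.
Overproduction Δq = 6.8116 − 6.2319 = 0.5797; wedge = subsidy = 4.
Welfare loss = ½ × 0.5797 × 4 = 1.16.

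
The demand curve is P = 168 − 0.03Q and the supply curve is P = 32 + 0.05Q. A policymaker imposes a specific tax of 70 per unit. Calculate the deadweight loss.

30625

Competitive equilibrium: 168 − 0.03Q = 32 + 0.05Q → Q* = 1700, P* = 117.
With the tax, the buyer price exceeds the seller price by 70: (168 − 0.03Q) − (32 + 0.05Q) = 70 → Q' = 825.
ΔQ = 1700 − 825 = 875; the wedge equals the tax, 70.
DWL = ½ × 875 × 70 = 30625.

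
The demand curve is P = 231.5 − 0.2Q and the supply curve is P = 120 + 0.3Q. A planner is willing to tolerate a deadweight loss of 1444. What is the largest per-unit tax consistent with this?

38

Competitive equilibrium: 231.5 − 0.2Q = 120 + 0.3Q → Q* = 223, P* = 186.9.
A tax t gives ΔQ = t/0.5 and wedge t, so DWL = t²/1.
t²/1 = 1444 → t² = 1444 → t = 38.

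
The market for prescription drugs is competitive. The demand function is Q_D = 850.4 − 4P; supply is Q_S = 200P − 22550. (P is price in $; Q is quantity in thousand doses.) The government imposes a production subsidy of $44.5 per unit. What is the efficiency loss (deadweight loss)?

In inverse form: demand P = 212.6 − 0.25Q, supply P = 112.75 + 0.005Q.
Competitive equilibrium: 212.6 − 0.25Q = 112.75 + 0.005Q → Q* = 391.5686, P* = 114.7078.
The subsidy lowers effective supply by 44.5: P = 68.25 + 0.005Q.
New quantity: 212.6 − 0.25Q = 68.25 + 0.005Q → Q' = 566.0784.
Overproduction ΔQ = 566.0784 − 391.5686 = 174.5098; wedge = subsidy = 44.5.
The triangle = ½ × 174.5098 × 44.5 = $3882.84 thousand.

$3882.84 thousand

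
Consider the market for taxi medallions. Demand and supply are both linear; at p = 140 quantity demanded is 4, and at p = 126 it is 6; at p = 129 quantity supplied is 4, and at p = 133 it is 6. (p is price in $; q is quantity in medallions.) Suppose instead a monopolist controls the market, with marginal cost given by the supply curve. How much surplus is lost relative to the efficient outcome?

Demand slope = (126 − 140)/(6 − 4) = −7, so p = 168 − 7q.
Supply slope = (133 − 129)/(6 − 4) = 2, so p = 121 + 2q.
Competitive equilibrium: 168 − 7q = 121 + 2q → q* = 5.2222, p* = 131.4444.
Marginal revenue: MR = 168 − 14q. Set MR = MC: 168 − 14q = 121 + 2q → q_m = 2.9375.
Price p_m = 168 − 7·2.9375 = 147.4375; MC(q_m) = 121 + 2·2.9375 = 126.875.
Competitive q* = 5.2222, so Δq = 2.2847; wedge = 147.4375 − 126.875 = 20.5625.
Deadweight loss = ½ × 2.2847 × 20.5625 = $23.49.

$23.49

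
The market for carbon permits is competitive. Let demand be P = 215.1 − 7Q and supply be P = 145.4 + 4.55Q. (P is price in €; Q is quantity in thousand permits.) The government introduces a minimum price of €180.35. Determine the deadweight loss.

Competitive equilibrium: 215.1 − 7Q = 145.4 + 4.55Q → Q* = 6.0346, P* = 172.8576.
At the floor P = 180.35, quantity demanded = (215.1 − 180.35)/7 = 4.9643.
Sellers' marginal cost at Q' = 4.9643: 145.4 + 4.55·4.9643 = 167.9876.
ΔQ = 6.0346 − 4.9643 = 1.0703; wedge = 180.35 − 167.9876 = 12.3624.
The triangle = ½ × 1.0703 × 12.3624 = €6.62 thousand.

€6.62 thousand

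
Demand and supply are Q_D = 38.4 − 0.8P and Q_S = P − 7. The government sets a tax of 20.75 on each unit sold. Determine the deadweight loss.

95.68

In inverse form: demand P = 48 − 1.25Q, supply P = 7 + Q.
Competitive equilibrium: 48 − 1.25Q = 7 + Q → Q* = 18.2222, P* = 25.2222.
With the tax, the buyer price exceeds the seller price by 20.75: (48 − 1.25Q) − (7 + Q) = 20.75 → Q' = 9.
ΔQ = 18.2222 − 9 = 9.2222; the wedge equals the tax, 20.75.
DWL = ½ × 9.2222 × 20.75 = 95.68.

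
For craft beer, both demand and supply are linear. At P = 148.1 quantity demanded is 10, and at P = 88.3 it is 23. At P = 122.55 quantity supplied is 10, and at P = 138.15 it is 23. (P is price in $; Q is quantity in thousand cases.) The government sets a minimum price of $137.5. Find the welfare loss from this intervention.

$12.80 thousand

Demand slope = (88.3 − 148.1)/(23 − 10) = −4.6, so P = 194.1 − 4.6Q.
Supply slope = (138.15 − 122.55)/(23 − 10) = 1.2, so P = 110.55 + 1.2Q.
Competitive equilibrium: 194.1 − 4.6Q = 110.55 + 1.2Q → Q* = 14.4052, P* = 127.8362.
At the floor P = 137.5, quantity demanded = (194.1 − 137.5)/4.6 = 12.3043.
Sellers' marginal cost at Q' = 12.3043: 110.55 + 1.2·12.3043 = 125.3152.
ΔQ = 14.4052 − 12.3043 = 2.1009; wedge = 137.5 − 125.3152 = 12.1848.
Deadweight loss = ½ × 2.1009 × 12.1848 = $12.80 thousand.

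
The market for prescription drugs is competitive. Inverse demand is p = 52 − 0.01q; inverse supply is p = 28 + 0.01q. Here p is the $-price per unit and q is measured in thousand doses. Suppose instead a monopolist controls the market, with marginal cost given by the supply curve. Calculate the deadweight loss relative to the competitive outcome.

Competitive equilibrium: 52 − 0.01q = 28 + 0.01q → q* = 1200, p* = 40.
Marginal revenue: MR = 52 − 0.02q. Set MR = MC: 52 − 0.02q = 28 + 0.01q → q_m = 800.
Price p_m = 52 − 0.01·800 = 44; MC(q_m) = 28 + 0.01·800 = 36.
Competitive q* = 1200, so Δq = 400; wedge = 44 − 36 = 8.
Welfare loss = ½ × 400 × 8 = $1600 thousand.

$1600 thousand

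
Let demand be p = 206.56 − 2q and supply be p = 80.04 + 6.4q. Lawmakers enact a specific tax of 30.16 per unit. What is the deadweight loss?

54.14

Competitive equilibrium: 206.56 − 2q = 80.04 + 6.4q → q* = 15.0619, p* = 176.4362.
With the tax, the buyer price exceeds the seller price by 30.16: (206.56 − 2q) − (80.04 + 6.4q) = 30.16 → q' = 11.4714.
Δq = 15.0619 − 11.4714 = 3.5905; the wedge equals the tax, 30.16.
DWL = ½ × 3.5905 × 30.16 = 54.14.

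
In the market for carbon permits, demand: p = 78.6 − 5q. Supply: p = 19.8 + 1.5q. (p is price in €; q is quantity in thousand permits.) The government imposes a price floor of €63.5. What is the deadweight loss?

Competitive equilibrium: 78.6 − 5q = 19.8 + 1.5q → q* = 9.0462, p* = 33.3692.
At the floor p = 63.5, quantity demanded = (78.6 − 63.5)/5 = 3.02.
Sellers' marginal cost at q' = 3.02: 19.8 + 1.5·3.02 = 24.33.
Δq = 9.0462 − 3.02 = 6.0262; wedge = 63.5 − 24.33 = 39.17.
The triangle = ½ × 6.0262 × 39.17 = €118.02 thousand.

€118.02 thousand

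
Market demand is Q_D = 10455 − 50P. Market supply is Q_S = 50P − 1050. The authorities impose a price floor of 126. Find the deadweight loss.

In inverse form: demand P = 209.1 − 0.02Q, supply P = 21 + 0.02Q.
Competitive equilibrium: 209.1 − 0.02Q = 21 + 0.02Q → Q* = 4702.5, P* = 115.05.
At the floor P = 126, quantity demanded = (209.1 − 126)/0.02 = 4155.
Sellers' marginal cost at Q' = 4155: 21 + 0.02·4155 = 104.1.
ΔQ = 4702.5 − 4155 = 547.5; wedge = 126 − 104.1 = 21.9.
The triangle = ½ × 547.5 × 21.9 = 5995.125.

5995.125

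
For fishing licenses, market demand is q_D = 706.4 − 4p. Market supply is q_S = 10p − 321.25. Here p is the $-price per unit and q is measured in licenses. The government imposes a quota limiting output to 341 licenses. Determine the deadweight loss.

In inverse form: demand p = 176.6 − 0.25q, supply p = 32.125 + 0.1q.
Competitive equilibrium: 176.6 − 0.25q = 32.125 + 0.1q → q* = 412.7857, p* = 73.4036.
At q = 341: demand price = 176.6 − 0.25·341 = 91.35; supply price = 32.125 + 0.1·341 = 66.225.
Δq = 412.7857 − 341 = 71.7857; wedge = 91.35 − 66.225 = 25.125.
Deadweight loss = ½ × 71.7857 × 25.125 = $901.81.

$901.81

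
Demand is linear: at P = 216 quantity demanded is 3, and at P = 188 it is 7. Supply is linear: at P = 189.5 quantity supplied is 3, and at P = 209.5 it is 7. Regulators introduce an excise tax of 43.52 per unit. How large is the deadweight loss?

Demand slope = (188 − 216)/(7 − 3) = −7, so P = 237 − 7Q.
Supply slope = (209.5 − 189.5)/(7 − 3) = 5, so P = 174.5 + 5Q.
Competitive equilibrium: 237 − 7Q = 174.5 + 5Q → Q* = 5.20833, P* = 200.54167.
With the tax, the buyer price exceeds the seller price by 43.52: (237 − 7Q) − (174.5 + 5Q) = 43.52 → Q' = 1.58167.
ΔQ = 5.20833 − 1.58167 = 3.62666; the wedge equals the tax, 43.52.
Welfare loss = ½ × 3.62666 × 43.52 = 78.92.

78.92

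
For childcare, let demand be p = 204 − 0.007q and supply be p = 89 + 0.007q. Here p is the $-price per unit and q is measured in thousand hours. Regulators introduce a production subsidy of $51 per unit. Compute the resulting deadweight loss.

Competitive equilibrium: 204 − 0.007q = 89 + 0.007q → q* = 8214.2857, p* = 146.5.
The subsidy lowers effective supply by 51: p = 38 + 0.007q.
New quantity: 204 − 0.007q = 38 + 0.007q → q' = 11857.1429.
Overproduction Δq = 11857.1429 − 8214.2857 = 3642.8572; wedge = subsidy = 51.
Deadweight loss = ½ × 3642.8572 × 51 = $92892.86 thousand.

$92892.86 thousand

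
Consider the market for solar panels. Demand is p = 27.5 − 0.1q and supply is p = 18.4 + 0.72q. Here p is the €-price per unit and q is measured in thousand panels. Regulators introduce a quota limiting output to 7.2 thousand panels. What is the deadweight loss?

€6.23 thousand

Competitive equilibrium: 27.5 − 0.1q = 18.4 + 0.72q → q* = 11.0976, p* = 26.3902.
At q = 7.2: demand price = 27.5 − 0.1·7.2 = 26.78; supply price = 18.4 + 0.72·7.2 = 23.584.
Δq = 11.0976 − 7.2 = 3.8976; wedge = 26.78 − 23.584 = 3.196.
The triangle = ½ × 3.8976 × 3.196 = €6.23 thousand.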